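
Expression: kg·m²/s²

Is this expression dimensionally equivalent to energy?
Yes

The expression kg·m²/s² has dimensions [L^2 M T^-2], which is exactly energy [L^2 M T^-2].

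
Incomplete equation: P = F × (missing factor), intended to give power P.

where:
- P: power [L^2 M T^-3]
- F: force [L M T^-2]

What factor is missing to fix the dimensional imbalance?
v (velocity), dimensions [L T^-1]

P has dimensions [L^2 M T^-3] and F has dimensions [L M T^-2].
The missing factor must have dimensions [L^2 M T^-3] / [L M T^-2] = [L T^-1], i.e. velocity (v).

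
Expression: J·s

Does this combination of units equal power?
No

The expression J·s has dimensions [L^2 M T^-1], but power has dimensions [L^2 M T^-3].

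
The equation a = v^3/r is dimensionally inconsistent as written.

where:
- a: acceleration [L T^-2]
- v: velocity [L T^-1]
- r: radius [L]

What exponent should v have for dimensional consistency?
The exponent of v should be 2: a = v^2/r

The LHS a has dimensions [L T^-2]; v has dimensions [L T^-1].
As written, the RHS v^3/r (exponent 3 on v) has dimensions [L^2 T^-3], which does not match.
With exponent 2, the RHS v^2/r has dimensions [L T^-2], matching the LHS.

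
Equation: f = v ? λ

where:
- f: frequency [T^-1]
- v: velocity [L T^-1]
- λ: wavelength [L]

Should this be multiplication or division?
division (÷): f = v ÷ λ

f [T^-1]; v [L T^-1]; λ [L].
v × λ → [L^2 T^-1] ✗
v ÷ λ → [T^-1] ✓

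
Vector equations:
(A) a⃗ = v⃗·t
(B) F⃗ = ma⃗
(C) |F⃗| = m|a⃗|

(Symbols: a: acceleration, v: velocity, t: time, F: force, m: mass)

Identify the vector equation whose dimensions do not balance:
(A) a⃗ = v⃗·t

(A) a⃗ = v⃗·t: LHS [L T^-2], RHS [L] ✗ — acceleration is velocity per time; should be v⃗/t
(B) F⃗ = ma⃗: LHS [L M T^-2], RHS [L M T^-2] ✓ — Force and acceleration are vectors, mass is a scalar
(C) |F⃗| = m|a⃗|: LHS [L M T^-2], RHS [L M T^-2] ✓ — magnitudes of vectors are scalars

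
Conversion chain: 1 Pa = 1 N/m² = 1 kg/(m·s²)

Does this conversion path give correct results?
The chain is correct (no errors).

Correct: Pascal is Newton per square meter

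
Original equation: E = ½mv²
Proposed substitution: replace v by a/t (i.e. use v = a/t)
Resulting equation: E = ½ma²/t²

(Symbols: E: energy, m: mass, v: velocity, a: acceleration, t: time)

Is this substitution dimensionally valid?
No

[v] = [L T^-1] and [a/t] = [L T^-3]. These differ, so the substitution replaces a quantity by one of different dimensions and the result E = ½ma²/t² has LHS [L^2 M T^-2] vs RHS [L^2 M T^-6] — inconsistent.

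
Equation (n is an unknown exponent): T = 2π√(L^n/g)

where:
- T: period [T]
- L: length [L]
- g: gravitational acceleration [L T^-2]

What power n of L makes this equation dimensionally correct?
n = 1

T has dimensions [T]; L has dimensions [L].
With n = 1: 2π√(L^1/g) has dimensions [T], matching the LHS ✓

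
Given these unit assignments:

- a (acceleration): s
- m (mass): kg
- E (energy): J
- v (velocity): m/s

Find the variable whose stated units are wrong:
a

The variable a (acceleration) should have units m/s², not s.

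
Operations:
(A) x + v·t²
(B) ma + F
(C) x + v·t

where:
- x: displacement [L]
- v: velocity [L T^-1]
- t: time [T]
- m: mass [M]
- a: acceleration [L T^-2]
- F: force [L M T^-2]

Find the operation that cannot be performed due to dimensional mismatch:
(A) x + v·t²

(A) x + v·t²: x [L] and v·t² [L T] — different dimensions cannot be added/subtracted ✗
(B) ma + F: ma [L M T^-2] and F [L M T^-2] — same dimensions ✓
(C) x + v·t: x [L] and v·t [L] — same dimensions ✓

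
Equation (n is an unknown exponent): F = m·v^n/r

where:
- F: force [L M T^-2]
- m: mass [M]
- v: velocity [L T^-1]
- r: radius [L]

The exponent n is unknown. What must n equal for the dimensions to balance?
n = 2

F has dimensions [L M T^-2]; v has dimensions [L T^-1].
The rest of the RHS has dimensions [L^-1 M], so v^n must supply [L^2 T^-2].
With n = 2: m·v^2/r has dimensions [L M T^-2], matching the LHS ✓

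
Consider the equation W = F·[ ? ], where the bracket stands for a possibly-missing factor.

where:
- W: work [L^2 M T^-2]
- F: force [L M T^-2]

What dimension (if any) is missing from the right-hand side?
[L] — length (e.g. a distance d)

W has dimensions [L^2 M T^-2]; F has dimensions [L M T^-2].
The bracketed factor must supply [L^2 M T^-2] / [L M T^-2] = [L].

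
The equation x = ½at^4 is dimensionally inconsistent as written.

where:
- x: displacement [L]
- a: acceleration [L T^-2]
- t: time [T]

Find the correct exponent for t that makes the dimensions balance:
The exponent of t should be 2: x = ½at^2

The LHS x has dimensions [L]; t has dimensions [T].
As written, the RHS ½at^4 (exponent 4 on t) has dimensions [L T^2], which does not match.
With exponent 2, the RHS ½at^2 has dimensions [L], matching the LHS.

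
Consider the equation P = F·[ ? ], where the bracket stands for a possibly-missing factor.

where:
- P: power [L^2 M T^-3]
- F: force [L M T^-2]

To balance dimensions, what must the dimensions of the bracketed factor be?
[L T^-1] — velocity (e.g. v)

P has dimensions [L^2 M T^-3]; F has dimensions [L M T^-2].
The bracketed factor must supply [L^2 M T^-3] / [L M T^-2] = [L T^-1].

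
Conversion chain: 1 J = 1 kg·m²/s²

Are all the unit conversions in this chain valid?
The chain is correct (no errors).

Correct: Joule is defined as kg·m²/s²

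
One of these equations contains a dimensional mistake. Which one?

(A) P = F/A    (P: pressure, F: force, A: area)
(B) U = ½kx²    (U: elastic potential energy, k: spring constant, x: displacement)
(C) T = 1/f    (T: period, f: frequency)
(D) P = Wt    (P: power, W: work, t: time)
(D) P = Wt

The equation (D) P = Wt is dimensionally incorrect.

LHS (P): [L^2 M T^-3]
RHS (Wt): [L^2 M T^-1] ✗

The dimensions do not match. The other three equations balance.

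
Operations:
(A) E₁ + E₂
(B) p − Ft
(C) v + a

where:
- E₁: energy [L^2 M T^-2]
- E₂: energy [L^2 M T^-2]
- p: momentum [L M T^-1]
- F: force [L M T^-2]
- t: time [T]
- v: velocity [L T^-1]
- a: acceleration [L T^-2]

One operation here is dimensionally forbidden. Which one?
(C) v + a

(A) E₁ + E₂: E₁ [L^2 M T^-2] and E₂ [L^2 M T^-2] — same dimensions ✓
(B) p − Ft: p [L M T^-1] and Ft [L M T^-1] — same dimensions ✓
(C) v + a: v [L T^-1] and a [L T^-2] — different dimensions cannot be added/subtracted ✗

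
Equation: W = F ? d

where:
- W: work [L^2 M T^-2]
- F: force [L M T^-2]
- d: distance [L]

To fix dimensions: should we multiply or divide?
multiplication (×): W = F × d

W [L^2 M T^-2]; F [L M T^-2]; d [L].
F × d → [L^2 M T^-2] ✓
F ÷ d → [M T^-2] ✗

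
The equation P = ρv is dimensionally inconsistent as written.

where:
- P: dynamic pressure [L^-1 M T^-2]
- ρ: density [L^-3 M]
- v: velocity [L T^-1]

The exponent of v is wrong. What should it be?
The exponent of v should be 2: P = ρv^2

The LHS P has dimensions [L^-1 M T^-2]; v has dimensions [L T^-1].
As written, the RHS ρv (exponent 1 on v) has dimensions [L^-2 M T^-1], which does not match.
With exponent 2, the RHS ρv^2 has dimensions [L^-1 M T^-2], matching the LHS.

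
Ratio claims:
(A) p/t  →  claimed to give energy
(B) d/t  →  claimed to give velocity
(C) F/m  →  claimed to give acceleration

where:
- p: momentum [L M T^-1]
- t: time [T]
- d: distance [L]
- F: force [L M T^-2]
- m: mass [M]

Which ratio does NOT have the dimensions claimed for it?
(A) p/t does not give energy

(A) p/t: [L M T^-2] ≠ energy [L^2 M T^-2] ✗
(B) d/t: [L T^-1] = velocity [L T^-1] ✓
(C) F/m: [L T^-2] = acceleration [L T^-2] ✓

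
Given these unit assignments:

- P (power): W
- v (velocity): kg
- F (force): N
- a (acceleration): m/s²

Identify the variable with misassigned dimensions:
v

The variable v (velocity) should have units m/s, not kg.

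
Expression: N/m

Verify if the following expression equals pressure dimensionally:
No

The expression N/m has dimensions [M T^-2], but pressure has dimensions [L^-1 M T^-2].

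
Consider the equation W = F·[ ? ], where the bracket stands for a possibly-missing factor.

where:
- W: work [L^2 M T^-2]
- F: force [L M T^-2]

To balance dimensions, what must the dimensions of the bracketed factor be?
[L] — length (e.g. a distance d)

W has dimensions [L^2 M T^-2]; F has dimensions [L M T^-2].
The bracketed factor must supply [L^2 M T^-2] / [L M T^-2] = [L].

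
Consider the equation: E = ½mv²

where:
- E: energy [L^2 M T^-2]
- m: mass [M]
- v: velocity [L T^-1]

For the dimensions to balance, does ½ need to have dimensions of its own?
No

E has dimensions [L^2 M T^-2] and mv² already has dimensions [L^2 M T^-2], so the equation balances without ½ contributing any dimensions. ½ is a pure (dimensionless) number; changing or removing it would not affect dimensional consistency.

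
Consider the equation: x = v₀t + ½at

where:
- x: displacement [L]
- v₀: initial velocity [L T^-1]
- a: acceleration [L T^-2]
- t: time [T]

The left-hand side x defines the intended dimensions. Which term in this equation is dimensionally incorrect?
The term ½at

Checking each RHS term against the LHS:
- v₀t: [L] — matches x [L] ✓
- ½at: [L T^-1] — does NOT match x [L] ✗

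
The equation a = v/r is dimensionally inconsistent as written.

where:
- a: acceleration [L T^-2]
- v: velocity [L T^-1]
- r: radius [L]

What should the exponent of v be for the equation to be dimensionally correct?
The exponent of v should be 2: a = v^2/r

The LHS a has dimensions [L T^-2]; v has dimensions [L T^-1].
As written, the RHS v/r (exponent 1 on v) has dimensions [T^-1], which does not match.
With exponent 2, the RHS v^2/r has dimensions [L T^-2], matching the LHS.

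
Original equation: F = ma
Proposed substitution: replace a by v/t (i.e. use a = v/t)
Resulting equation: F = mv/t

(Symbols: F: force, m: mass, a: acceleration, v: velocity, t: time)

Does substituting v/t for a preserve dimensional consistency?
Yes

[a] = [L T^-2] and [v/t] = [L T^-2]. These match, so the substitution replaces a quantity by one of the same dimensions and the result F = mv/t has LHS [L M T^-2] vs RHS [L M T^-2] — still consistent.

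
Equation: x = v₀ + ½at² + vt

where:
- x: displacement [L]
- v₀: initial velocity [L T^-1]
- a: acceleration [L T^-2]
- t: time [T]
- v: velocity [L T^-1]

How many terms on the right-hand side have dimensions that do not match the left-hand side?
1

LHS x: [L]
- v₀: [L T^-1] ✗
- ½at²: [L] ✓
- vt: [L] ✓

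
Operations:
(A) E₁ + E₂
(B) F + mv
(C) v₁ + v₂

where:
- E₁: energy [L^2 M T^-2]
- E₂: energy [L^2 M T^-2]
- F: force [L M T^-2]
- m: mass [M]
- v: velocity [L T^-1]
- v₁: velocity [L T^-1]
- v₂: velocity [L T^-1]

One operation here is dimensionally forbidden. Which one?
(B) F + mv

(A) E₁ + E₂: E₁ [L^2 M T^-2] and E₂ [L^2 M T^-2] — same dimensions ✓
(B) F + mv: F [L M T^-2] and mv [L M T^-1] — different dimensions cannot be added/subtracted ✗
(C) v₁ + v₂: v₁ [L T^-1] and v₂ [L T^-1] — same dimensions ✓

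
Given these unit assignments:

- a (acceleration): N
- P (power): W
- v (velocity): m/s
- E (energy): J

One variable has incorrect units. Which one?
a

The variable a (acceleration) should have units m/s², not N.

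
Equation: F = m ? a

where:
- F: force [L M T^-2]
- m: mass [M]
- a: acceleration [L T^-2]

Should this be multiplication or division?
multiplication (×): F = m × a

F [L M T^-2]; m [M]; a [L T^-2].
m × a → [L M T^-2] ✓
m ÷ a → [L^-1 M T^2] ✗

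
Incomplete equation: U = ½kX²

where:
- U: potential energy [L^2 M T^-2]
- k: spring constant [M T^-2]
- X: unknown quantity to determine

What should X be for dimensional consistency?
X = x (displacement), dimensions [L]

U has dimensions [L^2 M T^-2]; the rest of the RHS (½k) has dimensions [M T^-2].
So X² must have dimensions [L^2], i.e. X has dimensions [L] — X = x (displacement).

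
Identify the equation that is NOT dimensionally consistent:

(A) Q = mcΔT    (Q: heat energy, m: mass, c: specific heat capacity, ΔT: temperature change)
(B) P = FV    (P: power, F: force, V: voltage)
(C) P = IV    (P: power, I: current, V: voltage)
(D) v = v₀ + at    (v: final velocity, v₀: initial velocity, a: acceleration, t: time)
(B) P = FV

The equation (B) P = FV is dimensionally incorrect.

LHS (P): [L^2 M T^-3]
RHS (FV): [I^-1 L^3 M^2 T^-5] ✗

The dimensions do not match. The other three equations balance.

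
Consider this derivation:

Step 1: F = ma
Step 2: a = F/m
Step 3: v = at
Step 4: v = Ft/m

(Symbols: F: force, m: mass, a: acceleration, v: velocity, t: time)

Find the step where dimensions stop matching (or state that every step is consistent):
No step introduces an error — all steps are dimensionally consistent.

Step 1: F = ma → LHS [L M T^-2], RHS [L M T^-2] ✓
Step 2: a = F/m → LHS [L T^-2], RHS [L T^-2] ✓
Step 3: v = at → LHS [L T^-1], RHS [L T^-1] ✓
Step 4: v = Ft/m → LHS [L T^-1], RHS [L T^-1] ✓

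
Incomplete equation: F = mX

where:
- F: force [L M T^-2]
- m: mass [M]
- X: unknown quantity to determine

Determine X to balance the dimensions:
X = a (acceleration), dimensions [L T^-2]

F has dimensions [L M T^-2]; the rest of the RHS (m) has dimensions [M].
So X must have dimensions [L T^-2] — X = a (acceleration).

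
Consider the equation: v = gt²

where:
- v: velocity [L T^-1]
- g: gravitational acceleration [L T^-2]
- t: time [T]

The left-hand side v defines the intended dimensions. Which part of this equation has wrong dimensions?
The right-hand side term gt²

v has dimensions [L T^-1], but gt² has dimensions [L], so the term gt² is dimensionally wrong for v.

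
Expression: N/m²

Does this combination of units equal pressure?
Yes

The expression N/m² has dimensions [L^-1 M T^-2], which is exactly pressure [L^-1 M T^-2].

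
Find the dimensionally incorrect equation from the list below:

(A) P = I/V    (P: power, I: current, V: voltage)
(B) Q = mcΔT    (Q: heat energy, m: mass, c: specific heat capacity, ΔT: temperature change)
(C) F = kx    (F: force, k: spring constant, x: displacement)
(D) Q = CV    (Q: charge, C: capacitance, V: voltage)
(A) P = I/V

The equation (A) P = I/V is dimensionally incorrect.

LHS (P): [L^2 M T^-3]
RHS (I/V): [I^2 L^-2 M^-1 T^3] ✗

The dimensions do not match. The other three equations balance.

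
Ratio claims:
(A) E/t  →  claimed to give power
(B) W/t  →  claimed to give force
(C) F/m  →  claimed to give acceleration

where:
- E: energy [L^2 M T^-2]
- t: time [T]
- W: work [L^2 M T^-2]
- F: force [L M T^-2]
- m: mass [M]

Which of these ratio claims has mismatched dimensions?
(B) W/t does not give force

(A) E/t: [L^2 M T^-3] = power [L^2 M T^-3] ✓
(B) W/t: [L^2 M T^-3] ≠ force [L M T^-2] ✗
(C) F/m: [L T^-2] = acceleration [L T^-2] ✓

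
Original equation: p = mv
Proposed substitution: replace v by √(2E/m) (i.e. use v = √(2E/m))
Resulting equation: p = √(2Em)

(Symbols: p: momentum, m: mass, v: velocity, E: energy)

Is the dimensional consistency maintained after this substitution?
Yes

[v] = [L T^-1] and [√(2E/m)] = [L T^-1]. These match, so the substitution replaces a quantity by one of the same dimensions and the result p = √(2Em) has LHS [L M T^-1] vs RHS [L M T^-1] — still consistent.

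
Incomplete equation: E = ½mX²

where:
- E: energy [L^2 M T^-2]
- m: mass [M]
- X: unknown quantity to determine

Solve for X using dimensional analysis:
X = v (velocity), dimensions [L T^-1]

E has dimensions [L^2 M T^-2]; the rest of the RHS (½m) has dimensions [M].
So X² must have dimensions [L^2 T^-2], i.e. X has dimensions [L T^-1] — X = v (velocity).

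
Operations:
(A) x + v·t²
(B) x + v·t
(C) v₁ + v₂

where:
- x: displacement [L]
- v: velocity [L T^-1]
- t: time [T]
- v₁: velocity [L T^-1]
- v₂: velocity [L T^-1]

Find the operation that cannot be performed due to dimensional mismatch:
(A) x + v·t²

(A) x + v·t²: x [L] and v·t² [L T] — different dimensions cannot be added/subtracted ✗
(B) x + v·t: x [L] and v·t [L] — same dimensions ✓
(C) v₁ + v₂: v₁ [L T^-1] and v₂ [L T^-1] — same dimensions ✓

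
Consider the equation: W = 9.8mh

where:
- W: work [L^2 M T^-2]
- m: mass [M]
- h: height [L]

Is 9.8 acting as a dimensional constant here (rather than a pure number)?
Yes

W has dimensions [L^2 M T^-2], while mh alone has dimensions [L M]. For the equation to balance, the factor 9.8 must carry dimensions [L T^-2] — it is a dimensional constant (a numerical value of a physical quantity with its units suppressed), not a pure number.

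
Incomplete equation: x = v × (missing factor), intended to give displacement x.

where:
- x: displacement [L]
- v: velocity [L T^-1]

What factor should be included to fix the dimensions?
t (time), dimensions [T]

x has dimensions [L] and v has dimensions [L T^-1].
The missing factor must have dimensions [L] / [L T^-1] = [T], i.e. time (t).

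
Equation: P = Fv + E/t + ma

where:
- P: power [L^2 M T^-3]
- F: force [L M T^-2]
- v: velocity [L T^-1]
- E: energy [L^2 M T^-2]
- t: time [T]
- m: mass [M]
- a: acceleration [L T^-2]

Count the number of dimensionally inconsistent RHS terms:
1

LHS P: [L^2 M T^-3]
- Fv: [L^2 M T^-3] ✓
- E/t: [L^2 M T^-3] ✓
- ma: [L M T^-2] ✗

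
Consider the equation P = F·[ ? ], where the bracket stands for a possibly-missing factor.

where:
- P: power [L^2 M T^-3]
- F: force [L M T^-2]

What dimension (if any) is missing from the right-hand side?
[L T^-1] — velocity (e.g. v)

P has dimensions [L^2 M T^-3]; F has dimensions [L M T^-2].
The bracketed factor must supply [L^2 M T^-3] / [L M T^-2] = [L T^-1].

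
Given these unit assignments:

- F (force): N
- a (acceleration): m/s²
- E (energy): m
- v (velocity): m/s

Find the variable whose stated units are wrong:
E

The variable E (energy) should have units J, not m.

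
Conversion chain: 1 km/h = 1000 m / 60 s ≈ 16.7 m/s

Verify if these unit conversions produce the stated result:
The chain is incorrect (it contains an error).

Incorrect: 1 h = 3600 s, not 60 s (1 km/h ≈ 0.278 m/s)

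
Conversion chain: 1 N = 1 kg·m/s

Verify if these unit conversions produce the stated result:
The chain is incorrect (it contains an error).

Incorrect: Newton is kg·m/s², not kg·m/s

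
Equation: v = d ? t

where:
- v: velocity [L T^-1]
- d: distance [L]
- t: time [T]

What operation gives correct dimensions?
division (÷): v = d ÷ t

v [L T^-1]; d [L]; t [T].
d × t → [L T] ✗
d ÷ t → [L T^-1] ✓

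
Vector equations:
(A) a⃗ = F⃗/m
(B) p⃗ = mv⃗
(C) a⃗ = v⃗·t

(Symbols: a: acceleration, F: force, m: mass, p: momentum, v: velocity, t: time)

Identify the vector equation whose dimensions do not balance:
(C) a⃗ = v⃗·t

(A) a⃗ = F⃗/m: LHS [L T^-2], RHS [L T^-2] ✓ — force (vector) divided by mass (scalar)
(B) p⃗ = mv⃗: LHS [L M T^-1], RHS [L M T^-1] ✓ — mass (scalar) times velocity (vector)
(C) a⃗ = v⃗·t: LHS [L T^-2], RHS [L] ✗ — acceleration is velocity per time; should be v⃗/t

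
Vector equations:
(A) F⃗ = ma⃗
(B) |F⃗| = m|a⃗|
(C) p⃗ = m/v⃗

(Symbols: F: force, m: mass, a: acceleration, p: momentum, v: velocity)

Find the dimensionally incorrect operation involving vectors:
(C) p⃗ = m/v⃗

(A) F⃗ = ma⃗: LHS [L M T^-2], RHS [L M T^-2] ✓ — Force and acceleration are vectors, mass is a scalar
(B) |F⃗| = m|a⃗|: LHS [L M T^-2], RHS [L M T^-2] ✓ — magnitudes of vectors are scalars
(C) p⃗ = m/v⃗: LHS [L M T^-1], RHS [L^-1 M T] ✗ — momentum is mass times velocity; should be mv⃗ (and division by a vector is undefined)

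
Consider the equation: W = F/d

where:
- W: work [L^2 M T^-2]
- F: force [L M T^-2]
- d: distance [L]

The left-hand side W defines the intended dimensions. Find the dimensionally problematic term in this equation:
The right-hand side term F/d

W has dimensions [L^2 M T^-2], but F/d has dimensions [M T^-2], so the term F/d is dimensionally wrong for W.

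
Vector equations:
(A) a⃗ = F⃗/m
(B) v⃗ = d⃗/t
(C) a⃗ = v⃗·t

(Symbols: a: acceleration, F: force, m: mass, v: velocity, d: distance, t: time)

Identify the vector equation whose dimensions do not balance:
(C) a⃗ = v⃗·t

(A) a⃗ = F⃗/m: LHS [L T^-2], RHS [L T^-2] ✓ — force (vector) divided by mass (scalar)
(B) v⃗ = d⃗/t: LHS [L T^-1], RHS [L T^-1] ✓ — displacement (vector) divided by time (scalar)
(C) a⃗ = v⃗·t: LHS [L T^-2], RHS [L] ✗ — acceleration is velocity per time; should be v⃗/t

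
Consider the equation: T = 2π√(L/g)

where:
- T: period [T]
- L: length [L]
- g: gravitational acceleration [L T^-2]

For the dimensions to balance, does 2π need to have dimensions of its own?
No

T has dimensions [T] and √(L/g) already has dimensions [T], so the equation balances without 2π contributing any dimensions. 2π is a pure (dimensionless) number; changing or removing it would not affect dimensional consistency.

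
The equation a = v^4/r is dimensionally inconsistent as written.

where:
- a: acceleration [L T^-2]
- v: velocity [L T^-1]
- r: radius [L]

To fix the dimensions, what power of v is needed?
The exponent of v should be 2: a = v^2/r

The LHS a has dimensions [L T^-2]; v has dimensions [L T^-1].
As written, the RHS v^4/r (exponent 4 on v) has dimensions [L^3 T^-4], which does not match.
With exponent 2, the RHS v^2/r has dimensions [L T^-2], matching the LHS.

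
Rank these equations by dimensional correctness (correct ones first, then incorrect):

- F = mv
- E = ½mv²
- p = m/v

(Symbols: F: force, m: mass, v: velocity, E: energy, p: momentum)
Dimensionally correct: E = ½mv²
Dimensionally incorrect: F = mv, p = m/v
Ordered (correct first, then incorrect): E = ½mv², F = mv, p = m/v

- F = mv: LHS [L M T^-2], RHS [L M T^-1] → incorrect ✗
- E = ½mv²: LHS [L^2 M T^-2], RHS [L^2 M T^-2] → correct ✓
- p = m/v: LHS [L M T^-1], RHS [L^-1 M T] → incorrect ✗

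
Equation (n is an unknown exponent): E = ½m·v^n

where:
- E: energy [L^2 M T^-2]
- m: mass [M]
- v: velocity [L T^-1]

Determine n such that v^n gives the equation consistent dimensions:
n = 2

E has dimensions [L^2 M T^-2]; v has dimensions [L T^-1].
The rest of the RHS has dimensions [M], so v^n must supply [L^2 T^-2].
With n = 2: ½m·v^2 has dimensions [L^2 M T^-2], matching the LHS ✓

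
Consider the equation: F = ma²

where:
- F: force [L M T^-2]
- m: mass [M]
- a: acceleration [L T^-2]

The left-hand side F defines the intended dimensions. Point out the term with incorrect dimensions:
The right-hand side term ma²

F has dimensions [L M T^-2], but ma² has dimensions [L^2 M T^-4], so the term ma² is dimensionally wrong for F.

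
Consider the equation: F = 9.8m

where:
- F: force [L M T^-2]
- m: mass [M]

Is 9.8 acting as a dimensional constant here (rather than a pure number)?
Yes

F has dimensions [L M T^-2], while m alone has dimensions [M]. For the equation to balance, the factor 9.8 must carry dimensions [L T^-2] — it is a dimensional constant (a numerical value of a physical quantity with its units suppressed), not a pure number.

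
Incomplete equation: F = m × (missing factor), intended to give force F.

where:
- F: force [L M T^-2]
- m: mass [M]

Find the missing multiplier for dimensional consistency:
a (acceleration), dimensions [L T^-2]

F has dimensions [L M T^-2] and m has dimensions [M].
The missing factor must have dimensions [L M T^-2] / [M] = [L T^-2], i.e. acceleration (a).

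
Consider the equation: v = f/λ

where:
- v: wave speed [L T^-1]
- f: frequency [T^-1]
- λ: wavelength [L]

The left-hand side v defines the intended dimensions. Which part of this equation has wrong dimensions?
The right-hand side term f/λ

v has dimensions [L T^-1], but f/λ has dimensions [L^-1 T^-1], so the term f/λ is dimensionally wrong for v.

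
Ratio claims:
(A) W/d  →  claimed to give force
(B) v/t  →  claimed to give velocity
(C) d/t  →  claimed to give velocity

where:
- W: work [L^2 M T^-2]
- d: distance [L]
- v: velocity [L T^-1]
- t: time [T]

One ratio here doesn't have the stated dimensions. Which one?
(B) v/t does not give velocity

(A) W/d: [L M T^-2] = force [L M T^-2] ✓
(B) v/t: [L T^-2] ≠ velocity [L T^-1] ✗
(C) d/t: [L T^-1] = velocity [L T^-1] ✓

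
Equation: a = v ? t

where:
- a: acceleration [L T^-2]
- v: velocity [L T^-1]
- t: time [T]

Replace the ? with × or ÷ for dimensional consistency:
division (÷): a = v ÷ t

a [L T^-2]; v [L T^-1]; t [T].
v × t → [L] ✗
v ÷ t → [L T^-2] ✓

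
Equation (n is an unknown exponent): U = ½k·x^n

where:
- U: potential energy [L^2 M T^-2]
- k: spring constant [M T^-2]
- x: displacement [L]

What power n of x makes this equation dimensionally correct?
n = 2

U has dimensions [L^2 M T^-2]; x has dimensions [L].
The rest of the RHS has dimensions [M T^-2], so x^n must supply [L^2].
With n = 2: ½k·x^2 has dimensions [L^2 M T^-2], matching the LHS ✓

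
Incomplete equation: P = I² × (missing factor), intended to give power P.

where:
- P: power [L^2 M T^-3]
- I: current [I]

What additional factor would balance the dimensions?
R (resistance), dimensions [I^-2 L^2 M T^-3]

P has dimensions [L^2 M T^-3] and I² has dimensions [I^2].
The missing factor must have dimensions [L^2 M T^-3] / [I^2] = [I^-2 L^2 M T^-3], i.e. resistance (R).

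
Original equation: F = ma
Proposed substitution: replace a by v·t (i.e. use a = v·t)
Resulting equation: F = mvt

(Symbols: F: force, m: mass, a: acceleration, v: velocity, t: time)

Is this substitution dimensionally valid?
No

[a] = [L T^-2] and [v·t] = [L]. These differ, so the substitution replaces a quantity by one of different dimensions and the result F = mvt has LHS [L M T^-2] vs RHS [L M] — inconsistent.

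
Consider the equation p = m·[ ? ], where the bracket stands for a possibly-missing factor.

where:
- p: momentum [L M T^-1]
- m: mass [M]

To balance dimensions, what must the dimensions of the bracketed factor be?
[L T^-1] — velocity (e.g. v)

p has dimensions [L M T^-1]; m has dimensions [M].
The bracketed factor must supply [L M T^-1] / [M] = [L T^-1].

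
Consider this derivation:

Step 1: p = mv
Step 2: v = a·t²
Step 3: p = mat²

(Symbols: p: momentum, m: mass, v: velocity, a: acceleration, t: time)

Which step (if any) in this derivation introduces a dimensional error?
Step 2

Step 1: p = mv → LHS [L M T^-1], RHS [L M T^-1] ✓
Step 2: v = a·t² → LHS [L T^-1], RHS [L] ✗

The first dimensional inconsistency appears in step 2: v = a·t²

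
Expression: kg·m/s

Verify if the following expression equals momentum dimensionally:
Yes

The expression kg·m/s has dimensions [L M T^-1], which is exactly momentum [L M T^-1].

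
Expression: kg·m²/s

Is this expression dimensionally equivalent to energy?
No

The expression kg·m²/s has dimensions [L^2 M T^-1], but energy has dimensions [L^2 M T^-2].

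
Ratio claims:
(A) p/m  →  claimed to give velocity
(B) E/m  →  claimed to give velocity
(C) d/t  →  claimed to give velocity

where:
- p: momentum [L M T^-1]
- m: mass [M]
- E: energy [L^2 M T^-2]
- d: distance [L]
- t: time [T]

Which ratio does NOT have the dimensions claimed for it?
(B) E/m does not give velocity

(A) p/m: [L T^-1] = velocity [L T^-1] ✓
(B) E/m: [L^2 T^-2] ≠ velocity [L T^-1] ✗
(C) d/t: [L T^-1] = velocity [L T^-1] ✓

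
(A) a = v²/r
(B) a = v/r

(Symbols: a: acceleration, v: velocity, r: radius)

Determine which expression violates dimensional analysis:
(B)

(A) a = v²/r: LHS [L T^-2], RHS [L T^-2] ✓
(B) a = v/r: LHS [L T^-2], RHS [T^-1] ✗

Expression (B) a = v/r is dimensionally incorrect.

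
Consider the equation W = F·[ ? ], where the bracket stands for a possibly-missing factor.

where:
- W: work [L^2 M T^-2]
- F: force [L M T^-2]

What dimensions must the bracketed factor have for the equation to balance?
[L] — length (e.g. a distance d)

W has dimensions [L^2 M T^-2]; F has dimensions [L M T^-2].
The bracketed factor must supply [L^2 M T^-2] / [L M T^-2] = [L].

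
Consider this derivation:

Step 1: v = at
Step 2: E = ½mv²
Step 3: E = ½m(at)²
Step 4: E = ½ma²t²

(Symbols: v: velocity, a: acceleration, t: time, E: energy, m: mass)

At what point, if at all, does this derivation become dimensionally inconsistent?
No step introduces an error — all steps are dimensionally consistent.

Step 1: v = at → LHS [L T^-1], RHS [L T^-1] ✓
Step 2: E = ½mv² → LHS [L^2 M T^-2], RHS [L^2 M T^-2] ✓
Step 3: E = ½m(at)² → LHS [L^2 M T^-2], RHS [L^2 M T^-2] ✓
Step 4: E = ½ma²t² → LHS [L^2 M T^-2], RHS [L^2 M T^-2] ✓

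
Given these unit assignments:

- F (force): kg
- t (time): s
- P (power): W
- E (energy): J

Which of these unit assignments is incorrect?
F

The variable F (force) should have units N, not kg.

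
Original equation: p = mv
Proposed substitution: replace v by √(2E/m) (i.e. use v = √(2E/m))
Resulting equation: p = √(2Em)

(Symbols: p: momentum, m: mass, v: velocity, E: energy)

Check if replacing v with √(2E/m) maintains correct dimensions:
Yes

[v] = [L T^-1] and [√(2E/m)] = [L T^-1]. These match, so the substitution replaces a quantity by one of the same dimensions and the result p = √(2Em) has LHS [L M T^-1] vs RHS [L M T^-1] — still consistent.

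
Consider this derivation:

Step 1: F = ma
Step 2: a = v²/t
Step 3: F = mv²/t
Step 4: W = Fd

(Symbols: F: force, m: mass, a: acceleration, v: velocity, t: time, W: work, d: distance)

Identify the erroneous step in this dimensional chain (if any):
Step 2

Step 1: F = ma → LHS [L M T^-2], RHS [L M T^-2] ✓
Step 2: a = v²/t → LHS [L T^-2], RHS [L^2 T^-3] ✗

The first dimensional inconsistency appears in step 2: a = v²/t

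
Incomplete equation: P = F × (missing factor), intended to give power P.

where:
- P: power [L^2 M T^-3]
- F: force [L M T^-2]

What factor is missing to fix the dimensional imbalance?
v (velocity), dimensions [L T^-1]

P has dimensions [L^2 M T^-3] and F has dimensions [L M T^-2].
The missing factor must have dimensions [L^2 M T^-3] / [L M T^-2] = [L T^-1], i.e. velocity (v).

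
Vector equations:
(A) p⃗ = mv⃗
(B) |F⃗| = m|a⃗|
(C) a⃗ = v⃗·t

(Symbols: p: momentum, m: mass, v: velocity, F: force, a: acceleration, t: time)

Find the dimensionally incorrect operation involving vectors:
(C) a⃗ = v⃗·t

(A) p⃗ = mv⃗: LHS [L M T^-1], RHS [L M T^-1] ✓ — mass (scalar) times velocity (vector)
(B) |F⃗| = m|a⃗|: LHS [L M T^-2], RHS [L M T^-2] ✓ — magnitudes of vectors are scalars
(C) a⃗ = v⃗·t: LHS [L T^-2], RHS [L] ✗ — acceleration is velocity per time; should be v⃗/t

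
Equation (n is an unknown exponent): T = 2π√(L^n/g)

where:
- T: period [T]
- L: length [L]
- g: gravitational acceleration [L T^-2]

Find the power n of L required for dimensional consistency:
n = 1

T has dimensions [T]; L has dimensions [L].
With n = 1: 2π√(L^1/g) has dimensions [T], matching the LHS ✓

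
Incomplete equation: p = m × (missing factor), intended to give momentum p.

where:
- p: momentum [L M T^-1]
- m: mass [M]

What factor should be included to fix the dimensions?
v (velocity), dimensions [L T^-1]

p has dimensions [L M T^-1] and m has dimensions [M].
The missing factor must have dimensions [L M T^-1] / [M] = [L T^-1], i.e. velocity (v).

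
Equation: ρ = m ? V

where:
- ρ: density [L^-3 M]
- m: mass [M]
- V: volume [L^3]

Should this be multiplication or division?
division (÷): ρ = m ÷ V

ρ [L^-3 M]; m [M]; V [L^3].
m × V → [L^3 M] ✗
m ÷ V → [L^-3 M] ✓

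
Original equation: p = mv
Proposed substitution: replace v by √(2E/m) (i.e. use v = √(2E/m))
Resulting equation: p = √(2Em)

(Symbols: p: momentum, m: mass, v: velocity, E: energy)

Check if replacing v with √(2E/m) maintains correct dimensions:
Yes

[v] = [L T^-1] and [√(2E/m)] = [L T^-1]. These match, so the substitution replaces a quantity by one of the same dimensions and the result p = √(2Em) has LHS [L M T^-1] vs RHS [L M T^-1] — still consistent.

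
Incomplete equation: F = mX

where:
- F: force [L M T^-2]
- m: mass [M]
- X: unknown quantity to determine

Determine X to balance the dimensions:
X = a (acceleration), dimensions [L T^-2]

F has dimensions [L M T^-2]; the rest of the RHS (m) has dimensions [M].
So X must have dimensions [L T^-2] — X = a (acceleration).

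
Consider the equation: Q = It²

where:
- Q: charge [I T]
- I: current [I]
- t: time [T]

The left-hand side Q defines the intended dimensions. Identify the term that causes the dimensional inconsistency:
The right-hand side term It²

Q has dimensions [I T], but It² has dimensions [I T^2], so the term It² is dimensionally wrong for Q.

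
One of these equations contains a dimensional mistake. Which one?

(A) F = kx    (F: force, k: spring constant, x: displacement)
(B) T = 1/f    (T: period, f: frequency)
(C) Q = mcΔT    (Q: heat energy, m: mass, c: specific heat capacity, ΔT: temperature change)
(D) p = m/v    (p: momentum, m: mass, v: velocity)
(D) p = m/v

The equation (D) p = m/v is dimensionally incorrect.

LHS (p): [L M T^-1]
RHS (m/v): [L^-1 M T] ✗

The dimensions do not match. The other three equations balance.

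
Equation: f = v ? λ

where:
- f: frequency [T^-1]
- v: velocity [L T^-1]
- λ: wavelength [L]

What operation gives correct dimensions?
division (÷): f = v ÷ λ

f [T^-1]; v [L T^-1]; λ [L].
v × λ → [L^2 T^-1] ✗
v ÷ λ → [T^-1] ✓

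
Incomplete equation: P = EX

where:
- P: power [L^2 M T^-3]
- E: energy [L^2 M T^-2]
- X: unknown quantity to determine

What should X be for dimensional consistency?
X = f (inverse time / frequency (1/t)), dimensions [T^-1]

P has dimensions [L^2 M T^-3]; the rest of the RHS (E) has dimensions [L^2 M T^-2].
So X must have dimensions [T^-1] — X = f (inverse time / frequency (1/t)).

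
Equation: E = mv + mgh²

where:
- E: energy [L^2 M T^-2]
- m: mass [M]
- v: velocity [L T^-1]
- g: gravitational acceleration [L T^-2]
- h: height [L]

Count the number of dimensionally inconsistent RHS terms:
2

LHS E: [L^2 M T^-2]
- mv: [L M T^-1] ✗
- mgh²: [L^3 M T^-2] ✗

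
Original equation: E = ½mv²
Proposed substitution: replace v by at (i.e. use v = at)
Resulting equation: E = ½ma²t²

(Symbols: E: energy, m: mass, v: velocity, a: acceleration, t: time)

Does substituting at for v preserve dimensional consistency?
Yes

[v] = [L T^-1] and [at] = [L T^-1]. These match, so the substitution replaces a quantity by one of the same dimensions and the result E = ½ma²t² has LHS [L^2 M T^-2] vs RHS [L^2 M T^-2] — still consistent.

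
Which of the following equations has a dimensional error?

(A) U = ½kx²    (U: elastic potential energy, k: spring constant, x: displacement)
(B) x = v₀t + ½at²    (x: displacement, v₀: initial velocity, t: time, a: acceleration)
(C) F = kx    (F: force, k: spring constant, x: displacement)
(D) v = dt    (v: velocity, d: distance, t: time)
(D) v = dt

The equation (D) v = dt is dimensionally incorrect.

LHS (v): [L T^-1]
RHS (dt): [L T] ✗

The dimensions do not match. The other three equations balance.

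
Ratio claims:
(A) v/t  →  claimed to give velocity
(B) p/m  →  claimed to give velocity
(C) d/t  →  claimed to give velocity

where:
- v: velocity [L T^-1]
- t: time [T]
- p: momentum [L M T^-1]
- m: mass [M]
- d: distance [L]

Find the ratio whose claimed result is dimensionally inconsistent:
(A) v/t does not give velocity

(A) v/t: [L T^-2] ≠ velocity [L T^-1] ✗
(B) p/m: [L T^-1] = velocity [L T^-1] ✓
(C) d/t: [L T^-1] = velocity [L T^-1] ✓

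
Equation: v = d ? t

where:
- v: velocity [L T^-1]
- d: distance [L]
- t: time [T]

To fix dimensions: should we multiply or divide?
division (÷): v = d ÷ t

v [L T^-1]; d [L]; t [T].
d × t → [L T] ✗
d ÷ t → [L T^-1] ✓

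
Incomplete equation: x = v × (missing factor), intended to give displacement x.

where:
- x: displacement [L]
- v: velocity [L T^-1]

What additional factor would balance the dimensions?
t (time), dimensions [T]

x has dimensions [L] and v has dimensions [L T^-1].
The missing factor must have dimensions [L] / [L T^-1] = [T], i.e. time (t).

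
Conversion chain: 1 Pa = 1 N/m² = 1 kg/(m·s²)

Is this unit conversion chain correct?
The chain is correct (no errors).

Correct: Pascal is Newton per square meter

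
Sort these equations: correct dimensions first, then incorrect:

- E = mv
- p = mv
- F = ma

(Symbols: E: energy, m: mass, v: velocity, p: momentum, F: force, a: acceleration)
Dimensionally correct: p = mv, F = ma
Dimensionally incorrect: E = mv
Ordered (correct first, then incorrect): p = mv, F = ma, E = mv

- E = mv: LHS [L^2 M T^-2], RHS [L M T^-1] → incorrect ✗
- p = mv: LHS [L M T^-1], RHS [L M T^-1] → correct ✓
- F = ma: LHS [L M T^-2], RHS [L M T^-2] → correct ✓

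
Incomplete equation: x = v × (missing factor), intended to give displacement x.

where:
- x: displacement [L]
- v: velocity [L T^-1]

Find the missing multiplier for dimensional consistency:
t (time), dimensions [T]

x has dimensions [L] and v has dimensions [L T^-1].
The missing factor must have dimensions [L] / [L T^-1] = [T], i.e. time (t).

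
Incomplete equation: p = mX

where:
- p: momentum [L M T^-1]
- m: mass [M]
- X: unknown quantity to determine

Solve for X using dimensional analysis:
X = v (velocity), dimensions [L T^-1]

p has dimensions [L M T^-1]; the rest of the RHS (m) has dimensions [M].
So X must have dimensions [L T^-1] — X = v (velocity).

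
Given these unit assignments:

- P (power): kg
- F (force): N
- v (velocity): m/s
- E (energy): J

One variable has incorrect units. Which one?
P

The variable P (power) should have units W, not kg.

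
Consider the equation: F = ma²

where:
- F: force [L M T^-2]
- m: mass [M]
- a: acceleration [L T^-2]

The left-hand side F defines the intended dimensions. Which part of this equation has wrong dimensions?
The right-hand side term ma²

F has dimensions [L M T^-2], but ma² has dimensions [L^2 M T^-4], so the term ma² is dimensionally wrong for F.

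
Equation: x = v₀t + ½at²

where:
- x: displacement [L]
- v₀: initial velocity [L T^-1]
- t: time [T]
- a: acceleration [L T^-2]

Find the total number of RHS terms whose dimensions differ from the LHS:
0

LHS x: [L]
- v₀t: [L] ✓
- ½at²: [L] ✓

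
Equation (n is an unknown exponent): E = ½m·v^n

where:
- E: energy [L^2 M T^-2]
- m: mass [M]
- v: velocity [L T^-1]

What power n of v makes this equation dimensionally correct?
n = 2

E has dimensions [L^2 M T^-2]; v has dimensions [L T^-1].
The rest of the RHS has dimensions [M], so v^n must supply [L^2 T^-2].
With n = 2: ½m·v^2 has dimensions [L^2 M T^-2], matching the LHS ✓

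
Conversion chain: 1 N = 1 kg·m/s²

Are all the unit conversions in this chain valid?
The chain is correct (no errors).

Correct: Newton is defined as kg·m/s²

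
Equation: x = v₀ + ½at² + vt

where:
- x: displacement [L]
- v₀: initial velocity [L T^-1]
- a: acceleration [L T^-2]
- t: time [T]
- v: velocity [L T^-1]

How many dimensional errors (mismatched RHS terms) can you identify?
1

LHS x: [L]
- v₀: [L T^-1] ✗
- ½at²: [L] ✓
- vt: [L] ✓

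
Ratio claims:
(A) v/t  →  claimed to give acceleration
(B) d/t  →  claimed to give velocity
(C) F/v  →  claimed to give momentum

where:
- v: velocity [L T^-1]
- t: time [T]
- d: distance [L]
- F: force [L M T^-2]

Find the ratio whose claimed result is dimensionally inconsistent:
(C) F/v does not give momentum

(A) v/t: [L T^-2] = acceleration [L T^-2] ✓
(B) d/t: [L T^-1] = velocity [L T^-1] ✓
(C) F/v: [M T^-1] ≠ momentum [L M T^-1] ✗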